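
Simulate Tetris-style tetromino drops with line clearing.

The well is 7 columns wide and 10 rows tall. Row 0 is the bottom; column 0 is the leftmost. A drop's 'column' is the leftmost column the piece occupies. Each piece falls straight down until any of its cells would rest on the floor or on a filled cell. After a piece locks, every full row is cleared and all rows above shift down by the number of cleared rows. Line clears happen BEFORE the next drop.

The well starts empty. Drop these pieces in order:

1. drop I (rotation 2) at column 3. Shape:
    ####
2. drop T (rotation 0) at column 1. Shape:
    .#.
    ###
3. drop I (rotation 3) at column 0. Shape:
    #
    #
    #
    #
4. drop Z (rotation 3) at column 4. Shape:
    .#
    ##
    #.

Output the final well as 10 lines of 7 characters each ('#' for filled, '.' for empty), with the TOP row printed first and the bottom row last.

Answer: .......
.......
.......
.......
.......
.......
#....#.
#.#.##.
#####..
#..####

Derivation:
Drop 1: I rot2 at col 3 lands with bottom-row=0; cleared 0 line(s) (total 0); column heights now [0 0 0 1 1 1 1], max=1
Drop 2: T rot0 at col 1 lands with bottom-row=1; cleared 0 line(s) (total 0); column heights now [0 2 3 2 1 1 1], max=3
Drop 3: I rot3 at col 0 lands with bottom-row=0; cleared 0 line(s) (total 0); column heights now [4 2 3 2 1 1 1], max=4
Drop 4: Z rot3 at col 4 lands with bottom-row=1; cleared 0 line(s) (total 0); column heights now [4 2 3 2 3 4 1], max=4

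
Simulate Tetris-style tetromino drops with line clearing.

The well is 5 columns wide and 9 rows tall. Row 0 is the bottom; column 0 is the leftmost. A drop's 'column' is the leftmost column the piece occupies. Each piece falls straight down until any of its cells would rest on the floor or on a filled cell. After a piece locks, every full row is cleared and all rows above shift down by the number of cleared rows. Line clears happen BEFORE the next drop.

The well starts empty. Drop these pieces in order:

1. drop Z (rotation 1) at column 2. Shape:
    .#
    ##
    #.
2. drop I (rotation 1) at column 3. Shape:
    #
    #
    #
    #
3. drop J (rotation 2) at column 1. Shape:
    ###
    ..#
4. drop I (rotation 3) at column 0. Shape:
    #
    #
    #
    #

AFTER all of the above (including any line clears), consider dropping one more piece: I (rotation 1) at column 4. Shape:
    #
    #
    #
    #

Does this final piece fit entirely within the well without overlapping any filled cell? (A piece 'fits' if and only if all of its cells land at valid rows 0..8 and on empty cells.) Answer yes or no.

Answer: yes

Derivation:
Drop 1: Z rot1 at col 2 lands with bottom-row=0; cleared 0 line(s) (total 0); column heights now [0 0 2 3 0], max=3
Drop 2: I rot1 at col 3 lands with bottom-row=3; cleared 0 line(s) (total 0); column heights now [0 0 2 7 0], max=7
Drop 3: J rot2 at col 1 lands with bottom-row=7; cleared 0 line(s) (total 0); column heights now [0 9 9 9 0], max=9
Drop 4: I rot3 at col 0 lands with bottom-row=0; cleared 0 line(s) (total 0); column heights now [4 9 9 9 0], max=9
Test piece I rot1 at col 4 (width 1): heights before test = [4 9 9 9 0]; fits = True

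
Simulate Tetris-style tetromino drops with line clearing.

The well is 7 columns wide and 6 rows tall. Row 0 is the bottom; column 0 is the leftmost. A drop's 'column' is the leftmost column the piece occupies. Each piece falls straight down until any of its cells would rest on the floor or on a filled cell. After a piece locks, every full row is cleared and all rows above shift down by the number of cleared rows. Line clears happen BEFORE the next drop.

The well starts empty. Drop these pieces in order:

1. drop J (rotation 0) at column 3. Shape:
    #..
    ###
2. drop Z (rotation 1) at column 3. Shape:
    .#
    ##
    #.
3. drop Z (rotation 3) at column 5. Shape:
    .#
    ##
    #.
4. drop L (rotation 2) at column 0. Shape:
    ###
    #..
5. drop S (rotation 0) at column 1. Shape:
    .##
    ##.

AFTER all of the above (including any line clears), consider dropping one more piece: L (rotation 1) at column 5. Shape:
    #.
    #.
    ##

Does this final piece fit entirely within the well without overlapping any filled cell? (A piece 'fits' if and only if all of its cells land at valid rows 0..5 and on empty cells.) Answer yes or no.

Drop 1: J rot0 at col 3 lands with bottom-row=0; cleared 0 line(s) (total 0); column heights now [0 0 0 2 1 1 0], max=2
Drop 2: Z rot1 at col 3 lands with bottom-row=2; cleared 0 line(s) (total 0); column heights now [0 0 0 4 5 1 0], max=5
Drop 3: Z rot3 at col 5 lands with bottom-row=1; cleared 0 line(s) (total 0); column heights now [0 0 0 4 5 3 4], max=5
Drop 4: L rot2 at col 0 lands with bottom-row=0; cleared 0 line(s) (total 0); column heights now [2 2 2 4 5 3 4], max=5
Drop 5: S rot0 at col 1 lands with bottom-row=3; cleared 0 line(s) (total 0); column heights now [2 4 5 5 5 3 4], max=5
Test piece L rot1 at col 5 (width 2): heights before test = [2 4 5 5 5 3 4]; fits = False

Answer: no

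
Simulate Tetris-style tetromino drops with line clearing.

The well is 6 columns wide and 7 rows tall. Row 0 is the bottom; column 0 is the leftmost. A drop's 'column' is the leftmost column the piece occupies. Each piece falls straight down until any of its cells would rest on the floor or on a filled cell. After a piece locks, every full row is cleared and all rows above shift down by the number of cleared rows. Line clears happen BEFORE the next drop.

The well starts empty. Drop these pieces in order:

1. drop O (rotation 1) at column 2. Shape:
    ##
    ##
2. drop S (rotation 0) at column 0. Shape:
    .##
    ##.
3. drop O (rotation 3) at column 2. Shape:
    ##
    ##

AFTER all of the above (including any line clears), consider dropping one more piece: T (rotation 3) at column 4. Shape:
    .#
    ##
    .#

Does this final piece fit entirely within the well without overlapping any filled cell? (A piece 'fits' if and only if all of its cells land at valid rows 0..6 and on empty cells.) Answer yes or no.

Drop 1: O rot1 at col 2 lands with bottom-row=0; cleared 0 line(s) (total 0); column heights now [0 0 2 2 0 0], max=2
Drop 2: S rot0 at col 0 lands with bottom-row=1; cleared 0 line(s) (total 0); column heights now [2 3 3 2 0 0], max=3
Drop 3: O rot3 at col 2 lands with bottom-row=3; cleared 0 line(s) (total 0); column heights now [2 3 5 5 0 0], max=5
Test piece T rot3 at col 4 (width 2): heights before test = [2 3 5 5 0 0]; fits = True

Answer: yes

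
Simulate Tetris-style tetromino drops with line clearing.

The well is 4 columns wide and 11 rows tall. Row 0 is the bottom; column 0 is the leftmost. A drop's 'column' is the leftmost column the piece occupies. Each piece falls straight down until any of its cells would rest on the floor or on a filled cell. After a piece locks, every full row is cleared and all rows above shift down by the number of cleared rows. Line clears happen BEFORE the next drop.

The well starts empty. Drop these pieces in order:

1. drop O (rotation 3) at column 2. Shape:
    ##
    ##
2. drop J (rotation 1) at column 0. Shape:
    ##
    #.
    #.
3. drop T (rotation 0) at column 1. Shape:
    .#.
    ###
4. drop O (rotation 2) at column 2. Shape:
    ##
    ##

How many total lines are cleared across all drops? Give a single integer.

Drop 1: O rot3 at col 2 lands with bottom-row=0; cleared 0 line(s) (total 0); column heights now [0 0 2 2], max=2
Drop 2: J rot1 at col 0 lands with bottom-row=0; cleared 0 line(s) (total 0); column heights now [3 3 2 2], max=3
Drop 3: T rot0 at col 1 lands with bottom-row=3; cleared 0 line(s) (total 0); column heights now [3 4 5 4], max=5
Drop 4: O rot2 at col 2 lands with bottom-row=5; cleared 0 line(s) (total 0); column heights now [3 4 7 7], max=7

Answer: 0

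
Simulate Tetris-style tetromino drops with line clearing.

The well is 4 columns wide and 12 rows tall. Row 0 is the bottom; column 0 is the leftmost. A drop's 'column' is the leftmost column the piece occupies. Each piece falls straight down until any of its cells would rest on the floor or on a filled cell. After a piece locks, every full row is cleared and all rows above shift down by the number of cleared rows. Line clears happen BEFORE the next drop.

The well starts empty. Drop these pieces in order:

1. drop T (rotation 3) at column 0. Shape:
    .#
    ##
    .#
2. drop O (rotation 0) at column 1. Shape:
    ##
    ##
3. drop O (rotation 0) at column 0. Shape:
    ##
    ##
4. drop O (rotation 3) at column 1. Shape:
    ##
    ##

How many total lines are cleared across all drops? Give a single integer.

Answer: 0

Derivation:
Drop 1: T rot3 at col 0 lands with bottom-row=0; cleared 0 line(s) (total 0); column heights now [2 3 0 0], max=3
Drop 2: O rot0 at col 1 lands with bottom-row=3; cleared 0 line(s) (total 0); column heights now [2 5 5 0], max=5
Drop 3: O rot0 at col 0 lands with bottom-row=5; cleared 0 line(s) (total 0); column heights now [7 7 5 0], max=7
Drop 4: O rot3 at col 1 lands with bottom-row=7; cleared 0 line(s) (total 0); column heights now [7 9 9 0], max=9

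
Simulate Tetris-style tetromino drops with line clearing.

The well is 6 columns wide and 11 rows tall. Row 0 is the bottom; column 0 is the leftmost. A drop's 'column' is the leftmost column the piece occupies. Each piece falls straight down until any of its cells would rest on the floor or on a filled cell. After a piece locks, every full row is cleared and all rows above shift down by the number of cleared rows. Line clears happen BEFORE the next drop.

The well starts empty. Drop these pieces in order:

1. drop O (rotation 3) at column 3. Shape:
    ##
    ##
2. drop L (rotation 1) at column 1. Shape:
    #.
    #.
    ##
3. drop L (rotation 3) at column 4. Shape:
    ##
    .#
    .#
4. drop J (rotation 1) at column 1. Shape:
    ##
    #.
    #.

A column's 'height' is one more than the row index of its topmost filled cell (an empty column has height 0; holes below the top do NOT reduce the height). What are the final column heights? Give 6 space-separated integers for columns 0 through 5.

Drop 1: O rot3 at col 3 lands with bottom-row=0; cleared 0 line(s) (total 0); column heights now [0 0 0 2 2 0], max=2
Drop 2: L rot1 at col 1 lands with bottom-row=0; cleared 0 line(s) (total 0); column heights now [0 3 1 2 2 0], max=3
Drop 3: L rot3 at col 4 lands with bottom-row=0; cleared 0 line(s) (total 0); column heights now [0 3 1 2 3 3], max=3
Drop 4: J rot1 at col 1 lands with bottom-row=3; cleared 0 line(s) (total 0); column heights now [0 6 6 2 3 3], max=6

Answer: 0 6 6 2 3 3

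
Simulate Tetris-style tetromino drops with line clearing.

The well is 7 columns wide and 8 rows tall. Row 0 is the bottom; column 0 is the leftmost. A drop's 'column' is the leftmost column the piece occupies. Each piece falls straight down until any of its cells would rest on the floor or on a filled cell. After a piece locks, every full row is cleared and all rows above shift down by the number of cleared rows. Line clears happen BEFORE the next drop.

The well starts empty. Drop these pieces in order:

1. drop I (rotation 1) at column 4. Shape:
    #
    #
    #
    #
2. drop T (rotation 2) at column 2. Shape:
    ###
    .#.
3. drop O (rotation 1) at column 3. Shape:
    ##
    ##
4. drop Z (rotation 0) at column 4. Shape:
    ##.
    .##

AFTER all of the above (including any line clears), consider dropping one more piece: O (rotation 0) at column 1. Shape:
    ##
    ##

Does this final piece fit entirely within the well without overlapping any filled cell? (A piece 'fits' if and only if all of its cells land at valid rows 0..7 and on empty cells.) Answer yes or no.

Drop 1: I rot1 at col 4 lands with bottom-row=0; cleared 0 line(s) (total 0); column heights now [0 0 0 0 4 0 0], max=4
Drop 2: T rot2 at col 2 lands with bottom-row=3; cleared 0 line(s) (total 0); column heights now [0 0 5 5 5 0 0], max=5
Drop 3: O rot1 at col 3 lands with bottom-row=5; cleared 0 line(s) (total 0); column heights now [0 0 5 7 7 0 0], max=7
Drop 4: Z rot0 at col 4 lands with bottom-row=6; cleared 0 line(s) (total 0); column heights now [0 0 5 7 8 8 7], max=8
Test piece O rot0 at col 1 (width 2): heights before test = [0 0 5 7 8 8 7]; fits = True

Answer: yes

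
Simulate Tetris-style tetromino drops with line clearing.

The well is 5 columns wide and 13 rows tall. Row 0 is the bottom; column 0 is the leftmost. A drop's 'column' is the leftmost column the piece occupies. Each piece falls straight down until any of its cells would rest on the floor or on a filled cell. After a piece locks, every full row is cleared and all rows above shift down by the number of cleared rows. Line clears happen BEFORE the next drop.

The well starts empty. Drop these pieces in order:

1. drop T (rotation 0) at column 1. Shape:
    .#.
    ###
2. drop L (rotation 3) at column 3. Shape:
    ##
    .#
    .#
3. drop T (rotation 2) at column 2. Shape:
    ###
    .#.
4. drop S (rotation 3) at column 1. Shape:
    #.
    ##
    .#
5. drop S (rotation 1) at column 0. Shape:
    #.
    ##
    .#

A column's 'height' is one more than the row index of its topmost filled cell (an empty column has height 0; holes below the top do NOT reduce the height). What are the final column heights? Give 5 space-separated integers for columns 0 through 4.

Drop 1: T rot0 at col 1 lands with bottom-row=0; cleared 0 line(s) (total 0); column heights now [0 1 2 1 0], max=2
Drop 2: L rot3 at col 3 lands with bottom-row=0; cleared 0 line(s) (total 0); column heights now [0 1 2 3 3], max=3
Drop 3: T rot2 at col 2 lands with bottom-row=3; cleared 0 line(s) (total 0); column heights now [0 1 5 5 5], max=5
Drop 4: S rot3 at col 1 lands with bottom-row=5; cleared 0 line(s) (total 0); column heights now [0 8 7 5 5], max=8
Drop 5: S rot1 at col 0 lands with bottom-row=8; cleared 0 line(s) (total 0); column heights now [11 10 7 5 5], max=11

Answer: 11 10 7 5 5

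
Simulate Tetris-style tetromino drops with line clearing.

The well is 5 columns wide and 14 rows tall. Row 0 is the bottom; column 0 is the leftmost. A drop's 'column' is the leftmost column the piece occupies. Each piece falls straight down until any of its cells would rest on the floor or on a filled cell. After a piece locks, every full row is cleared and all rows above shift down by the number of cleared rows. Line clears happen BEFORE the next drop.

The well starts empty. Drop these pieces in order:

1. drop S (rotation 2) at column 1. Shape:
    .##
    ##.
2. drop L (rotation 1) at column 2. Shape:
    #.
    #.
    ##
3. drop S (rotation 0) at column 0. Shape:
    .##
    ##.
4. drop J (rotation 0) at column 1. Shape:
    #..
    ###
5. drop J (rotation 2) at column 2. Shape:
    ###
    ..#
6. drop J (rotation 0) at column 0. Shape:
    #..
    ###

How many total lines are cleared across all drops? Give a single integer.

Answer: 0

Derivation:
Drop 1: S rot2 at col 1 lands with bottom-row=0; cleared 0 line(s) (total 0); column heights now [0 1 2 2 0], max=2
Drop 2: L rot1 at col 2 lands with bottom-row=2; cleared 0 line(s) (total 0); column heights now [0 1 5 3 0], max=5
Drop 3: S rot0 at col 0 lands with bottom-row=4; cleared 0 line(s) (total 0); column heights now [5 6 6 3 0], max=6
Drop 4: J rot0 at col 1 lands with bottom-row=6; cleared 0 line(s) (total 0); column heights now [5 8 7 7 0], max=8
Drop 5: J rot2 at col 2 lands with bottom-row=6; cleared 0 line(s) (total 0); column heights now [5 8 8 8 8], max=8
Drop 6: J rot0 at col 0 lands with bottom-row=8; cleared 0 line(s) (total 0); column heights now [10 9 9 8 8], max=10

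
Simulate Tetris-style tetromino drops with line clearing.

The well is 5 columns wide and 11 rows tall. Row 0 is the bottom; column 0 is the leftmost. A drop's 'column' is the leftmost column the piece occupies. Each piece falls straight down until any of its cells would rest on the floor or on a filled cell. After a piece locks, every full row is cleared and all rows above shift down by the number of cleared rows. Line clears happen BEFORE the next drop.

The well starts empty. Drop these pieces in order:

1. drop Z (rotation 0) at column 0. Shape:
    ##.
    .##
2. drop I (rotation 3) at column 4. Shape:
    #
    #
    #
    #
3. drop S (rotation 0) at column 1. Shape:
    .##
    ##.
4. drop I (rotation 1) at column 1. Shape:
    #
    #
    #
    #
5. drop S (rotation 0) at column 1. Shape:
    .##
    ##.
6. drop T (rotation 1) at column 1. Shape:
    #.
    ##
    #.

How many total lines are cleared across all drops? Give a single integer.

Answer: 0

Derivation:
Drop 1: Z rot0 at col 0 lands with bottom-row=0; cleared 0 line(s) (total 0); column heights now [2 2 1 0 0], max=2
Drop 2: I rot3 at col 4 lands with bottom-row=0; cleared 0 line(s) (total 0); column heights now [2 2 1 0 4], max=4
Drop 3: S rot0 at col 1 lands with bottom-row=2; cleared 0 line(s) (total 0); column heights now [2 3 4 4 4], max=4
Drop 4: I rot1 at col 1 lands with bottom-row=3; cleared 0 line(s) (total 0); column heights now [2 7 4 4 4], max=7
Drop 5: S rot0 at col 1 lands with bottom-row=7; cleared 0 line(s) (total 0); column heights now [2 8 9 9 4], max=9
Drop 6: T rot1 at col 1 lands with bottom-row=8; cleared 0 line(s) (total 0); column heights now [2 11 10 9 4], max=11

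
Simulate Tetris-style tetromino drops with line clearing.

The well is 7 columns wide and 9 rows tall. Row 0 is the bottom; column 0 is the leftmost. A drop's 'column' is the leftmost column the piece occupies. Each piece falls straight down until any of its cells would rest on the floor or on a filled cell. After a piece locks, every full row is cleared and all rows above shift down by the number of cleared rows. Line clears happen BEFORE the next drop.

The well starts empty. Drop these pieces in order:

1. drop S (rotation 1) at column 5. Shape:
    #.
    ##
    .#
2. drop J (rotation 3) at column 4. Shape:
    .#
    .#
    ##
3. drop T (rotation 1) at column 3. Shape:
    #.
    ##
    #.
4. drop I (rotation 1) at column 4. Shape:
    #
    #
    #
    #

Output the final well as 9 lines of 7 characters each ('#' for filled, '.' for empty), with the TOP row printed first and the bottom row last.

Drop 1: S rot1 at col 5 lands with bottom-row=0; cleared 0 line(s) (total 0); column heights now [0 0 0 0 0 3 2], max=3
Drop 2: J rot3 at col 4 lands with bottom-row=3; cleared 0 line(s) (total 0); column heights now [0 0 0 0 4 6 2], max=6
Drop 3: T rot1 at col 3 lands with bottom-row=3; cleared 0 line(s) (total 0); column heights now [0 0 0 6 5 6 2], max=6
Drop 4: I rot1 at col 4 lands with bottom-row=5; cleared 0 line(s) (total 0); column heights now [0 0 0 6 9 6 2], max=9

Answer: ....#..
....#..
....#..
...###.
...###.
...###.
.....#.
.....##
......#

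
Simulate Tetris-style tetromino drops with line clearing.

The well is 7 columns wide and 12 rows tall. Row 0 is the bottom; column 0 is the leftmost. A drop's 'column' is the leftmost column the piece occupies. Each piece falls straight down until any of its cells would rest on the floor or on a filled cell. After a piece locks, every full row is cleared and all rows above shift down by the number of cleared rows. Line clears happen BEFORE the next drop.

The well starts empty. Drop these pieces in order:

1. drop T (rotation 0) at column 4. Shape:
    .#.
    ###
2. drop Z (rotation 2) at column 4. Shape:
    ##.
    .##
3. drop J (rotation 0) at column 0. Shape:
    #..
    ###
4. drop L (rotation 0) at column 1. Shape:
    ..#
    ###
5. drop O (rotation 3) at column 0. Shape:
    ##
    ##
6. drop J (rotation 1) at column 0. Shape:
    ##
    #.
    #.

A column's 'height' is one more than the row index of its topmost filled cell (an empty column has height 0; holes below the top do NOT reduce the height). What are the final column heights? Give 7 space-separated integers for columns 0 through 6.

Drop 1: T rot0 at col 4 lands with bottom-row=0; cleared 0 line(s) (total 0); column heights now [0 0 0 0 1 2 1], max=2
Drop 2: Z rot2 at col 4 lands with bottom-row=2; cleared 0 line(s) (total 0); column heights now [0 0 0 0 4 4 3], max=4
Drop 3: J rot0 at col 0 lands with bottom-row=0; cleared 0 line(s) (total 0); column heights now [2 1 1 0 4 4 3], max=4
Drop 4: L rot0 at col 1 lands with bottom-row=1; cleared 0 line(s) (total 0); column heights now [2 2 2 3 4 4 3], max=4
Drop 5: O rot3 at col 0 lands with bottom-row=2; cleared 0 line(s) (total 0); column heights now [4 4 2 3 4 4 3], max=4
Drop 6: J rot1 at col 0 lands with bottom-row=4; cleared 0 line(s) (total 0); column heights now [7 7 2 3 4 4 3], max=7

Answer: 7 7 2 3 4 4 3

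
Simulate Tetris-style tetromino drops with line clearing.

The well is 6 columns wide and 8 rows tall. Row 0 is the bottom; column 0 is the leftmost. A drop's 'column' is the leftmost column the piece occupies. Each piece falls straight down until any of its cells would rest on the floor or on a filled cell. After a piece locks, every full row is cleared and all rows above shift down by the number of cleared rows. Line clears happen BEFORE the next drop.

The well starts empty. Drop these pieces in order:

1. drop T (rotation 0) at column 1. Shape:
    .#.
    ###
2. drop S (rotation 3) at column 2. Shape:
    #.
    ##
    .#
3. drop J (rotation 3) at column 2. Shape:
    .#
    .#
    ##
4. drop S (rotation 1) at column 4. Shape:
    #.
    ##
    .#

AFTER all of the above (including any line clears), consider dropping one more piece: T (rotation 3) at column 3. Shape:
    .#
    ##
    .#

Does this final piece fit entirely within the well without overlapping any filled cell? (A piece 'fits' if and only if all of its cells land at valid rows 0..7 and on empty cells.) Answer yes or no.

Answer: no

Derivation:
Drop 1: T rot0 at col 1 lands with bottom-row=0; cleared 0 line(s) (total 0); column heights now [0 1 2 1 0 0], max=2
Drop 2: S rot3 at col 2 lands with bottom-row=1; cleared 0 line(s) (total 0); column heights now [0 1 4 3 0 0], max=4
Drop 3: J rot3 at col 2 lands with bottom-row=4; cleared 0 line(s) (total 0); column heights now [0 1 5 7 0 0], max=7
Drop 4: S rot1 at col 4 lands with bottom-row=0; cleared 0 line(s) (total 0); column heights now [0 1 5 7 3 2], max=7
Test piece T rot3 at col 3 (width 2): heights before test = [0 1 5 7 3 2]; fits = False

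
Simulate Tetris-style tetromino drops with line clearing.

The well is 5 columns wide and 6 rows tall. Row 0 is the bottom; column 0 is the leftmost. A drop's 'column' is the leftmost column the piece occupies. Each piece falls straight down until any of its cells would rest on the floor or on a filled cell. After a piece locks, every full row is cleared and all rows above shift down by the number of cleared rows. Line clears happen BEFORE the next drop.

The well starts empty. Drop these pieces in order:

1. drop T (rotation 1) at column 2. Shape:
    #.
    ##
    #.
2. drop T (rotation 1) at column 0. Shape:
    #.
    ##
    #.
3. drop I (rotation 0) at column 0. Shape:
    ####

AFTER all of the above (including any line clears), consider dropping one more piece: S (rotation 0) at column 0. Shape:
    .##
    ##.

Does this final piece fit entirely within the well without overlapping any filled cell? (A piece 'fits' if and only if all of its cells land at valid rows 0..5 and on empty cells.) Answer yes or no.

Drop 1: T rot1 at col 2 lands with bottom-row=0; cleared 0 line(s) (total 0); column heights now [0 0 3 2 0], max=3
Drop 2: T rot1 at col 0 lands with bottom-row=0; cleared 0 line(s) (total 0); column heights now [3 2 3 2 0], max=3
Drop 3: I rot0 at col 0 lands with bottom-row=3; cleared 0 line(s) (total 0); column heights now [4 4 4 4 0], max=4
Test piece S rot0 at col 0 (width 3): heights before test = [4 4 4 4 0]; fits = True

Answer: yes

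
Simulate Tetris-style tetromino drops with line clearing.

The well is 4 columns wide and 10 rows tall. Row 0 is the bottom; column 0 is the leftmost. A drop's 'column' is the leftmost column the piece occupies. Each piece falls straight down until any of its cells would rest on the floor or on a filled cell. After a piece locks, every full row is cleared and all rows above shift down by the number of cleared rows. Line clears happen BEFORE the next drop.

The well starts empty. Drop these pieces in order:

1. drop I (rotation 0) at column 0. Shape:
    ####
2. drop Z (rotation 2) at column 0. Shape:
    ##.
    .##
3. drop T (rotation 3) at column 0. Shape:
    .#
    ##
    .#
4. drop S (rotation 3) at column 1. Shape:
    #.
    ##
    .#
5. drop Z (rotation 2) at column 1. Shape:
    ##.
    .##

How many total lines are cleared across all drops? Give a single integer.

Drop 1: I rot0 at col 0 lands with bottom-row=0; cleared 1 line(s) (total 1); column heights now [0 0 0 0], max=0
Drop 2: Z rot2 at col 0 lands with bottom-row=0; cleared 0 line(s) (total 1); column heights now [2 2 1 0], max=2
Drop 3: T rot3 at col 0 lands with bottom-row=2; cleared 0 line(s) (total 1); column heights now [4 5 1 0], max=5
Drop 4: S rot3 at col 1 lands with bottom-row=4; cleared 0 line(s) (total 1); column heights now [4 7 6 0], max=7
Drop 5: Z rot2 at col 1 lands with bottom-row=6; cleared 0 line(s) (total 1); column heights now [4 8 8 7], max=8

Answer: 1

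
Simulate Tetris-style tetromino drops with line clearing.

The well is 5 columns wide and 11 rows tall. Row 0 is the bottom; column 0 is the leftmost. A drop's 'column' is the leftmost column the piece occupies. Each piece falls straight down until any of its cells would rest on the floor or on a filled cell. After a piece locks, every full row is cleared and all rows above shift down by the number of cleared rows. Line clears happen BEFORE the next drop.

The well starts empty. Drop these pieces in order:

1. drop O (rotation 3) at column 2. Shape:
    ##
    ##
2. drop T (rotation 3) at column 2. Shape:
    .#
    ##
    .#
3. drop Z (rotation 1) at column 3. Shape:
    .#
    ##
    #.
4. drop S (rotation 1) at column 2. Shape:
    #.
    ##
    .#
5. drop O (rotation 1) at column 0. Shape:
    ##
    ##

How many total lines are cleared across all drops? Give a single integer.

Drop 1: O rot3 at col 2 lands with bottom-row=0; cleared 0 line(s) (total 0); column heights now [0 0 2 2 0], max=2
Drop 2: T rot3 at col 2 lands with bottom-row=2; cleared 0 line(s) (total 0); column heights now [0 0 4 5 0], max=5
Drop 3: Z rot1 at col 3 lands with bottom-row=5; cleared 0 line(s) (total 0); column heights now [0 0 4 7 8], max=8
Drop 4: S rot1 at col 2 lands with bottom-row=7; cleared 0 line(s) (total 0); column heights now [0 0 10 9 8], max=10
Drop 5: O rot1 at col 0 lands with bottom-row=0; cleared 0 line(s) (total 0); column heights now [2 2 10 9 8], max=10

Answer: 0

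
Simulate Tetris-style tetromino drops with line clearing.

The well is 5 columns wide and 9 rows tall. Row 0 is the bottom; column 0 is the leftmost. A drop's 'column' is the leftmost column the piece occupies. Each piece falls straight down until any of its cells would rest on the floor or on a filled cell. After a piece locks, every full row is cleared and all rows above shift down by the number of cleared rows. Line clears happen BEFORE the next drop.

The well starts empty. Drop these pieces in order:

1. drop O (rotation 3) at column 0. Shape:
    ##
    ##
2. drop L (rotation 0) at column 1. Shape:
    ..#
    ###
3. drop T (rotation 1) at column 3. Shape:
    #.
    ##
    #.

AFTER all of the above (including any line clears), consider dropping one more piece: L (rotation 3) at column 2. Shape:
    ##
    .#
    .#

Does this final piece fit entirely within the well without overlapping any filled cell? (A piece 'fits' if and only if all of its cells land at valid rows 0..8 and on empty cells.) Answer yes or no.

Answer: no

Derivation:
Drop 1: O rot3 at col 0 lands with bottom-row=0; cleared 0 line(s) (total 0); column heights now [2 2 0 0 0], max=2
Drop 2: L rot0 at col 1 lands with bottom-row=2; cleared 0 line(s) (total 0); column heights now [2 3 3 4 0], max=4
Drop 3: T rot1 at col 3 lands with bottom-row=4; cleared 0 line(s) (total 0); column heights now [2 3 3 7 6], max=7
Test piece L rot3 at col 2 (width 2): heights before test = [2 3 3 7 6]; fits = False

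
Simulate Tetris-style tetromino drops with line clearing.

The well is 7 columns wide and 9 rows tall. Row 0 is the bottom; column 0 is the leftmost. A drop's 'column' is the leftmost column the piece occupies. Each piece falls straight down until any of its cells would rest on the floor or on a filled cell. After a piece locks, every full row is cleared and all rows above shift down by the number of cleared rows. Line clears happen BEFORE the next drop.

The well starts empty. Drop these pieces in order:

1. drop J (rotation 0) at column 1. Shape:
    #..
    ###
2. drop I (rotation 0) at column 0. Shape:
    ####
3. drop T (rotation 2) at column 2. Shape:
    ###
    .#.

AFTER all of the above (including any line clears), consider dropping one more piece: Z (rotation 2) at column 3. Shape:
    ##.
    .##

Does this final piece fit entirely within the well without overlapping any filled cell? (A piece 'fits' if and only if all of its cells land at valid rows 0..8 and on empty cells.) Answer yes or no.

Answer: yes

Derivation:
Drop 1: J rot0 at col 1 lands with bottom-row=0; cleared 0 line(s) (total 0); column heights now [0 2 1 1 0 0 0], max=2
Drop 2: I rot0 at col 0 lands with bottom-row=2; cleared 0 line(s) (total 0); column heights now [3 3 3 3 0 0 0], max=3
Drop 3: T rot2 at col 2 lands with bottom-row=3; cleared 0 line(s) (total 0); column heights now [3 3 5 5 5 0 0], max=5
Test piece Z rot2 at col 3 (width 3): heights before test = [3 3 5 5 5 0 0]; fits = True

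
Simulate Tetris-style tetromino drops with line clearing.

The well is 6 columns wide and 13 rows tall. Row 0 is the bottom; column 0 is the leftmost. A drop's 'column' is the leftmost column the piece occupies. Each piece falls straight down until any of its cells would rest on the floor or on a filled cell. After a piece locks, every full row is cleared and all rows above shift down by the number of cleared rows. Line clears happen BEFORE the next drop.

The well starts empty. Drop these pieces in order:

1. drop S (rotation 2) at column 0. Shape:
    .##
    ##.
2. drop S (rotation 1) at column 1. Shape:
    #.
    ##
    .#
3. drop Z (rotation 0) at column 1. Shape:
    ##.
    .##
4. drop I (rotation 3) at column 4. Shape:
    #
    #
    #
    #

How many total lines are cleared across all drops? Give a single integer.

Answer: 0

Derivation:
Drop 1: S rot2 at col 0 lands with bottom-row=0; cleared 0 line(s) (total 0); column heights now [1 2 2 0 0 0], max=2
Drop 2: S rot1 at col 1 lands with bottom-row=2; cleared 0 line(s) (total 0); column heights now [1 5 4 0 0 0], max=5
Drop 3: Z rot0 at col 1 lands with bottom-row=4; cleared 0 line(s) (total 0); column heights now [1 6 6 5 0 0], max=6
Drop 4: I rot3 at col 4 lands with bottom-row=0; cleared 0 line(s) (total 0); column heights now [1 6 6 5 4 0], max=6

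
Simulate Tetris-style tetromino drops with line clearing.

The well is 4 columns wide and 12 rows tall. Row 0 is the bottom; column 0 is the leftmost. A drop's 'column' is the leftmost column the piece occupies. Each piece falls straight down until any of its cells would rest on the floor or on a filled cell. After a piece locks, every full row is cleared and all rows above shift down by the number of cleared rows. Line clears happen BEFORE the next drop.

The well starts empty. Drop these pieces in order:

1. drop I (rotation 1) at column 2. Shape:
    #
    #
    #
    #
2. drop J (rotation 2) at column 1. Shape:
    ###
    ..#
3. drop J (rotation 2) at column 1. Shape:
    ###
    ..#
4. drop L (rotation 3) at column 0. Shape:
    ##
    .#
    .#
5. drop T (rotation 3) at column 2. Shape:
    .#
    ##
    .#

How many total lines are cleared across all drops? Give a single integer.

Drop 1: I rot1 at col 2 lands with bottom-row=0; cleared 0 line(s) (total 0); column heights now [0 0 4 0], max=4
Drop 2: J rot2 at col 1 lands with bottom-row=3; cleared 0 line(s) (total 0); column heights now [0 5 5 5], max=5
Drop 3: J rot2 at col 1 lands with bottom-row=5; cleared 0 line(s) (total 0); column heights now [0 7 7 7], max=7
Drop 4: L rot3 at col 0 lands with bottom-row=7; cleared 0 line(s) (total 0); column heights now [10 10 7 7], max=10
Drop 5: T rot3 at col 2 lands with bottom-row=7; cleared 0 line(s) (total 0); column heights now [10 10 9 10], max=10

Answer: 0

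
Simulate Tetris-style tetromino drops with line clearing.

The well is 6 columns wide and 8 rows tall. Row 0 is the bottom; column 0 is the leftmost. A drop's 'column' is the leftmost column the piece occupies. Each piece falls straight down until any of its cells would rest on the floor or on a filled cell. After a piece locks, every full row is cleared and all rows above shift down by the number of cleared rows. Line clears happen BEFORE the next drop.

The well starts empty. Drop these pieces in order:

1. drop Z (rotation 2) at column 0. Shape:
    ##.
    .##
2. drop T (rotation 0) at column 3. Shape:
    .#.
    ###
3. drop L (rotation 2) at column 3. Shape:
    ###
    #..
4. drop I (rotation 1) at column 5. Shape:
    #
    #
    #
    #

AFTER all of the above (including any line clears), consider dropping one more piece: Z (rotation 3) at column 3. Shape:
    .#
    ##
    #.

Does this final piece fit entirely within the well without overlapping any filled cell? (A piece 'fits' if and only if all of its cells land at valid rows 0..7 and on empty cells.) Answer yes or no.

Answer: yes

Derivation:
Drop 1: Z rot2 at col 0 lands with bottom-row=0; cleared 0 line(s) (total 0); column heights now [2 2 1 0 0 0], max=2
Drop 2: T rot0 at col 3 lands with bottom-row=0; cleared 0 line(s) (total 0); column heights now [2 2 1 1 2 1], max=2
Drop 3: L rot2 at col 3 lands with bottom-row=1; cleared 0 line(s) (total 0); column heights now [2 2 1 3 3 3], max=3
Drop 4: I rot1 at col 5 lands with bottom-row=3; cleared 0 line(s) (total 0); column heights now [2 2 1 3 3 7], max=7
Test piece Z rot3 at col 3 (width 2): heights before test = [2 2 1 3 3 7]; fits = True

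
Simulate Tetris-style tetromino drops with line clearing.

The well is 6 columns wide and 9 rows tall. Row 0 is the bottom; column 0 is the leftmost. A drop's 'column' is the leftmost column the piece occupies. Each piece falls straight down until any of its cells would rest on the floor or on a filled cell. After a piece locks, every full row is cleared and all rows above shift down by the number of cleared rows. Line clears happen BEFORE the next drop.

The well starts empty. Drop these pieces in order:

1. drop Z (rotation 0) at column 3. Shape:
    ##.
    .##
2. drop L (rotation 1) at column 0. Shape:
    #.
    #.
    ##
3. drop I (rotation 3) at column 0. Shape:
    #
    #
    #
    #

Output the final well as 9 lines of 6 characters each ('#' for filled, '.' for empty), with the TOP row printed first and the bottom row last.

Drop 1: Z rot0 at col 3 lands with bottom-row=0; cleared 0 line(s) (total 0); column heights now [0 0 0 2 2 1], max=2
Drop 2: L rot1 at col 0 lands with bottom-row=0; cleared 0 line(s) (total 0); column heights now [3 1 0 2 2 1], max=3
Drop 3: I rot3 at col 0 lands with bottom-row=3; cleared 0 line(s) (total 0); column heights now [7 1 0 2 2 1], max=7

Answer: ......
......
#.....
#.....
#.....
#.....
#.....
#..##.
##..##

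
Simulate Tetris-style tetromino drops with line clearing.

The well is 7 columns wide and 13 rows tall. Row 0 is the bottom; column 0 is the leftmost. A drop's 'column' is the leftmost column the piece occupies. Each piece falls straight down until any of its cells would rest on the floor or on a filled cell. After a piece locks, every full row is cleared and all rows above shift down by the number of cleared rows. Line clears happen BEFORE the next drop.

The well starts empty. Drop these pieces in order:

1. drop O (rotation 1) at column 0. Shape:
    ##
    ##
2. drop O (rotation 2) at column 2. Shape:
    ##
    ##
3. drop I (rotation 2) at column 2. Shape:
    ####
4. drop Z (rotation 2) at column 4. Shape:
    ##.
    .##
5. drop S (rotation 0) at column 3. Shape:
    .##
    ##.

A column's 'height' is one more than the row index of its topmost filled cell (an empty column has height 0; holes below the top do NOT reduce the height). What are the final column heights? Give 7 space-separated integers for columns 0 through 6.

Answer: 2 2 3 6 7 7 4

Derivation:
Drop 1: O rot1 at col 0 lands with bottom-row=0; cleared 0 line(s) (total 0); column heights now [2 2 0 0 0 0 0], max=2
Drop 2: O rot2 at col 2 lands with bottom-row=0; cleared 0 line(s) (total 0); column heights now [2 2 2 2 0 0 0], max=2
Drop 3: I rot2 at col 2 lands with bottom-row=2; cleared 0 line(s) (total 0); column heights now [2 2 3 3 3 3 0], max=3
Drop 4: Z rot2 at col 4 lands with bottom-row=3; cleared 0 line(s) (total 0); column heights now [2 2 3 3 5 5 4], max=5
Drop 5: S rot0 at col 3 lands with bottom-row=5; cleared 0 line(s) (total 0); column heights now [2 2 3 6 7 7 4], max=7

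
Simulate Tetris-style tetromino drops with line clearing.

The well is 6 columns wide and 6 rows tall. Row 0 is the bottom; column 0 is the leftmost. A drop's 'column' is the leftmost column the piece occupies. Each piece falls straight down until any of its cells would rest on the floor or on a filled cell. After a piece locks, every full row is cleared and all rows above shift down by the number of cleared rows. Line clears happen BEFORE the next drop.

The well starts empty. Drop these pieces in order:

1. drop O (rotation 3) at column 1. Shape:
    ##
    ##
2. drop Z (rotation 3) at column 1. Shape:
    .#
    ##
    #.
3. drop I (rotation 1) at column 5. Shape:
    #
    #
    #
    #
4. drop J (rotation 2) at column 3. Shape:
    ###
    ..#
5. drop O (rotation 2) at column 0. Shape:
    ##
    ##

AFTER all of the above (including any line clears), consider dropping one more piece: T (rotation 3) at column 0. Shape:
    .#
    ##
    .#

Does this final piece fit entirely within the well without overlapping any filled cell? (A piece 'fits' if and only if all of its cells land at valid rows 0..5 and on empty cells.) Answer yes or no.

Answer: no

Derivation:
Drop 1: O rot3 at col 1 lands with bottom-row=0; cleared 0 line(s) (total 0); column heights now [0 2 2 0 0 0], max=2
Drop 2: Z rot3 at col 1 lands with bottom-row=2; cleared 0 line(s) (total 0); column heights now [0 4 5 0 0 0], max=5
Drop 3: I rot1 at col 5 lands with bottom-row=0; cleared 0 line(s) (total 0); column heights now [0 4 5 0 0 4], max=5
Drop 4: J rot2 at col 3 lands with bottom-row=4; cleared 0 line(s) (total 0); column heights now [0 4 5 6 6 6], max=6
Drop 5: O rot2 at col 0 lands with bottom-row=4; cleared 0 line(s) (total 0); column heights now [6 6 5 6 6 6], max=6
Test piece T rot3 at col 0 (width 2): heights before test = [6 6 5 6 6 6]; fits = False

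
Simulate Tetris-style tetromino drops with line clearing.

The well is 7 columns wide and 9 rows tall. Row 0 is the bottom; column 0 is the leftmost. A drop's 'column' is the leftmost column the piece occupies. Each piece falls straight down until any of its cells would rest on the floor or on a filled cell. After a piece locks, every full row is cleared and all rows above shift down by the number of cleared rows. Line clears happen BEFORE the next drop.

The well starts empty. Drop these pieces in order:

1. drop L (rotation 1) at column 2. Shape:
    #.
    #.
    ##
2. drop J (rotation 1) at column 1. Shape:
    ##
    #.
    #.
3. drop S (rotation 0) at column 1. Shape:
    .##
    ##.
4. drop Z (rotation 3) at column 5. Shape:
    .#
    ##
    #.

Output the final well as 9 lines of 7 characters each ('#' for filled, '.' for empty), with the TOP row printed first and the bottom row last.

Answer: .......
.......
.......
..##...
.##....
.##....
.##...#
.##..##
..##.#.

Derivation:
Drop 1: L rot1 at col 2 lands with bottom-row=0; cleared 0 line(s) (total 0); column heights now [0 0 3 1 0 0 0], max=3
Drop 2: J rot1 at col 1 lands with bottom-row=1; cleared 0 line(s) (total 0); column heights now [0 4 4 1 0 0 0], max=4
Drop 3: S rot0 at col 1 lands with bottom-row=4; cleared 0 line(s) (total 0); column heights now [0 5 6 6 0 0 0], max=6
Drop 4: Z rot3 at col 5 lands with bottom-row=0; cleared 0 line(s) (total 0); column heights now [0 5 6 6 0 2 3], max=6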